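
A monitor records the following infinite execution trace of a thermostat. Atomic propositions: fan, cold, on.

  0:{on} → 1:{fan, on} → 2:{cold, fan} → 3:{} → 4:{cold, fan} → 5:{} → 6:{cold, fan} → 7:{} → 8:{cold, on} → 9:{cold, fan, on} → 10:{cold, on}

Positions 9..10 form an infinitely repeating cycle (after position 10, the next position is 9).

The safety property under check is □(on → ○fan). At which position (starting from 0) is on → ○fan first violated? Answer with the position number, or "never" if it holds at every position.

9

Check on → ○fan at each position in order: 0 ✓, 1 ✓, 2 ✓, 3 ✓, 4 ✓, 5 ✓, 6 ✓, 7 ✓, 8 ✓.
At position 9 the labels are {cold, fan, on} and the next position 10 has {cold, on}, so on → ○fan is false there. This is the first violation.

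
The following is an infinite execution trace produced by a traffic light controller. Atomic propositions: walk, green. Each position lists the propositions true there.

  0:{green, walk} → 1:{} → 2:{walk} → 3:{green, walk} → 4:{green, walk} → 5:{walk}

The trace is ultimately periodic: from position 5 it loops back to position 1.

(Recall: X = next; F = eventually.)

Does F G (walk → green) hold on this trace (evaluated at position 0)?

Does not hold

G (walk → green) is false at every position 0..5, so it never becomes true and F G (walk → green) fails.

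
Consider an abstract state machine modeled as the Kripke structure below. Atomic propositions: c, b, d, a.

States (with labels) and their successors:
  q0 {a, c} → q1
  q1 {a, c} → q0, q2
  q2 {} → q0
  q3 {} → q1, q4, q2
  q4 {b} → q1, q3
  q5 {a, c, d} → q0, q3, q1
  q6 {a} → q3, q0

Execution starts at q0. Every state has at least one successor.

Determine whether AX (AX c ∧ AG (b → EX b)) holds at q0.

States satisfying AX c ∧ AG (b → EX b): {q0, q2}.
States satisfying AX (AX c ∧ AG (b → EX b)): {q1, q2}.
q0 ∉ Sat(AX (AX c ∧ AG (b → EX b))).

Does not hold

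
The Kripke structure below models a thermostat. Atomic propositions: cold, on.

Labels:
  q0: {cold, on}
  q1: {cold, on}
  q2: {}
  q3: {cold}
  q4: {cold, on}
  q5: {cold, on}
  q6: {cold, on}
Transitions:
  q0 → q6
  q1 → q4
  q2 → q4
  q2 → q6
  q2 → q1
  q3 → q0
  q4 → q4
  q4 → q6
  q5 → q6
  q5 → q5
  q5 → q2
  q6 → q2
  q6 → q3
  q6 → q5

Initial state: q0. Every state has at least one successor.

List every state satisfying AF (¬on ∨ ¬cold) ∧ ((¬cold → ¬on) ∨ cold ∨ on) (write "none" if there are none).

{q2, q3}

States satisfying ¬on ∨ ¬cold: {q2, q3}.
States satisfying AF (¬on ∨ ¬cold): {q2, q3}.
States satisfying ¬cold: {q2}.
States satisfying ¬on: {q2, q3}.
States satisfying ¬cold → ¬on: {q0, q1, q2, q3, q4, q5, q6}.
States satisfying cold ∨ on: {q0, q1, q3, q4, q5, q6}.
States satisfying (¬cold → ¬on) ∨ cold ∨ on: {q0, q1, q2, q3, q4, q5, q6}.
States satisfying AF (¬on ∨ ¬cold) ∧ ((¬cold → ¬on) ∨ cold ∨ on): {q2, q3}.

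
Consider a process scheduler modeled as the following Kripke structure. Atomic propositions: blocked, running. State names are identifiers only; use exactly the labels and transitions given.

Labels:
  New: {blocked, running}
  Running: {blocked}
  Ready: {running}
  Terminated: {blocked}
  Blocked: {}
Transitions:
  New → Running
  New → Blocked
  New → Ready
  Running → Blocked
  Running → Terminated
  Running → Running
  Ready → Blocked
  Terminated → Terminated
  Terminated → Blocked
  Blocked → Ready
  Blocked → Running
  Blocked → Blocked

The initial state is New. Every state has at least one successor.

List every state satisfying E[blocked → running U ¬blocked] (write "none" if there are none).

States satisfying blocked → running: {New, Ready, Blocked}.
States satisfying ¬blocked: {Ready, Blocked}.
States satisfying E[blocked → running U ¬blocked]: {New, Ready, Blocked}.

{New, Ready, Blocked}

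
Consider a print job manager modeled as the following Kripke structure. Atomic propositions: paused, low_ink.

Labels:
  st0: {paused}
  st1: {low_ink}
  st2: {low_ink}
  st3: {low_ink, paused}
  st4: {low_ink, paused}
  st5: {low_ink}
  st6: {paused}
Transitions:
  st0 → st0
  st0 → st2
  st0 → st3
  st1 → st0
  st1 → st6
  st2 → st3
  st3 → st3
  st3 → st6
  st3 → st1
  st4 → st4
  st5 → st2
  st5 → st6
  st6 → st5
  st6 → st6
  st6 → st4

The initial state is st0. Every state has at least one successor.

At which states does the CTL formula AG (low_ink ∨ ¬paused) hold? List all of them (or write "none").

States satisfying low_ink ∨ ¬paused: {st1, st2, st3, st4, st5}.
States satisfying AG (low_ink ∨ ¬paused): {st4}.

{st4}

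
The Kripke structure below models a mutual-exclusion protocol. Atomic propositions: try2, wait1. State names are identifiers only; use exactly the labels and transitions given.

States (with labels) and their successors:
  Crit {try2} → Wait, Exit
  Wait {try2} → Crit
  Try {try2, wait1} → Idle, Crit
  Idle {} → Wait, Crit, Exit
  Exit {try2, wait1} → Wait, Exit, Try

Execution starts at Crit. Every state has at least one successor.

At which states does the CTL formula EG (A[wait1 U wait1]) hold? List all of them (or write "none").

{Exit}

States satisfying A[wait1 U wait1]: {Try, Exit}.
States satisfying EG (A[wait1 U wait1]): {Exit}.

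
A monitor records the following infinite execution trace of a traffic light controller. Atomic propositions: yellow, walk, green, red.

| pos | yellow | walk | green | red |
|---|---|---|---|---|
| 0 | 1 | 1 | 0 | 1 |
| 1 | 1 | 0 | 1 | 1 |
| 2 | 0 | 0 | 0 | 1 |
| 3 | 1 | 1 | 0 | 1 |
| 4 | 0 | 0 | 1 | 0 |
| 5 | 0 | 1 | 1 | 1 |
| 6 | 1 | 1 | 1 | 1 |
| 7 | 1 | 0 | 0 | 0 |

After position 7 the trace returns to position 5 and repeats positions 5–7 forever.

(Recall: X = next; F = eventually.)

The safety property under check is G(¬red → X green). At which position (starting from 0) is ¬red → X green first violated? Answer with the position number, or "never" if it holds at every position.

¬red → X green holds at every position 0..7, and those are all the positions the trace ever visits, so the invariant G(¬red → X green) is never violated.

never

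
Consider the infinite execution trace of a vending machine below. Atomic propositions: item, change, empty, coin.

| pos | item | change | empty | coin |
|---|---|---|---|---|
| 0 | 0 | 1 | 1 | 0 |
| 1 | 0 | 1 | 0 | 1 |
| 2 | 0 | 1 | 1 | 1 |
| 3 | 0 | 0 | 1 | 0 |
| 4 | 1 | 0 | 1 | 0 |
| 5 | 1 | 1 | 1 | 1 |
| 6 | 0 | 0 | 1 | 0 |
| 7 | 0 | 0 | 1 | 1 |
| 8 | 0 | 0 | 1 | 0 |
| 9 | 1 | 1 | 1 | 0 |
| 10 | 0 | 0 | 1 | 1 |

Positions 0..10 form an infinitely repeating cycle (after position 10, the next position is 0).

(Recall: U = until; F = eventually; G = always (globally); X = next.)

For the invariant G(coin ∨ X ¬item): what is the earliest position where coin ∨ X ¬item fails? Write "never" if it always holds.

3

Check coin ∨ X ¬item at each position in order: 0 ✓, 1 ✓, 2 ✓.
At position 3 the labels are {empty} and the next position 4 has {empty, item}, so coin ∨ X ¬item is false there. This is the first violation.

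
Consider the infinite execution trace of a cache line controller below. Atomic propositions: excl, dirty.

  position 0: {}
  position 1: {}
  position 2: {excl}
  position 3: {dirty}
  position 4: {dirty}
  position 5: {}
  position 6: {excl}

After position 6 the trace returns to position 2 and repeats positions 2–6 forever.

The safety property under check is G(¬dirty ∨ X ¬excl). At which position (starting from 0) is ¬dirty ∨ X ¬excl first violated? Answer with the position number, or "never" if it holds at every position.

never

¬dirty ∨ X ¬excl holds at every position 0..6, and those are all the positions the trace ever visits, so the invariant G(¬dirty ∨ X ¬excl) is never violated.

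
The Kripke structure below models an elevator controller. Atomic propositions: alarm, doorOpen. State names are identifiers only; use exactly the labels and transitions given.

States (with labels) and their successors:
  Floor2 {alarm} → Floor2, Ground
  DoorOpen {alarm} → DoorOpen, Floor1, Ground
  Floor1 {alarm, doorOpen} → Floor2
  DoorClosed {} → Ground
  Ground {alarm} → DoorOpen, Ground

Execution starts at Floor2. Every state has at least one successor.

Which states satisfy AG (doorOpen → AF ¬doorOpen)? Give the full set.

States satisfying doorOpen → AF ¬doorOpen: {Floor2, DoorOpen, Floor1, DoorClosed, Ground}.
States satisfying AG (doorOpen → AF ¬doorOpen): {Floor2, DoorOpen, Floor1, DoorClosed, Ground}.

{Floor2, DoorOpen, Floor1, DoorClosed, Ground}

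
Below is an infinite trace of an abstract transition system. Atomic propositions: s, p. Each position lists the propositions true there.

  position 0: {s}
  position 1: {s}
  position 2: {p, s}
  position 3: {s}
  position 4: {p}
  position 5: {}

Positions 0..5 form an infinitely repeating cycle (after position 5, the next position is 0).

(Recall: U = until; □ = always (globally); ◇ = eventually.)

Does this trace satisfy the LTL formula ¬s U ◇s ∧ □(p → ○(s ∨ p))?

No

Walking from position 0: ◇s first holds at position 0, and ¬s holds at every earlier position along the way, so ¬s U ◇s holds.
p → ○(s ∨ p) must hold at every position from 0 onward. It fails at position 4, so □(p → ○(s ∨ p)) is false.
Positions where p holds: 2, 4.
Check ○(s ∨ p) at each: 2→ok, 4→fails.
At position 0: ¬s U ◇s is true; □(p → ○(s ∨ p)) is false; so ¬s U ◇s ∧ □(p → ○(s ∨ p)) is false.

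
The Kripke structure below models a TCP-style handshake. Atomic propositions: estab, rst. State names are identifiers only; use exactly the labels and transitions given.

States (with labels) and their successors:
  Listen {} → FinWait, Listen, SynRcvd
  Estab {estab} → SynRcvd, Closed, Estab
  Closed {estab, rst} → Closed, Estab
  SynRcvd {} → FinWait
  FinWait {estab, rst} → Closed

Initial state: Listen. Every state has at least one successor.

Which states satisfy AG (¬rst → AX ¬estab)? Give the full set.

States satisfying ¬rst → AX ¬estab: {Closed, FinWait}.
States satisfying AG (¬rst → AX ¬estab): ∅.

none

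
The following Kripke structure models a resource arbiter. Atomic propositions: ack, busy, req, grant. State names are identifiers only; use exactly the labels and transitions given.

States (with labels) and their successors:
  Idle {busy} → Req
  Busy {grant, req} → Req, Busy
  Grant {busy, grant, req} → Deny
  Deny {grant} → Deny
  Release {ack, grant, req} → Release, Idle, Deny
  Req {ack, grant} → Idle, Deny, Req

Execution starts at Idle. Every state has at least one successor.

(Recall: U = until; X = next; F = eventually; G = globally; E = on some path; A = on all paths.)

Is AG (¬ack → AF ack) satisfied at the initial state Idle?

No

States satisfying ¬ack → AF ack: {Idle, Release, Req}.
States satisfying AG (¬ack → AF ack): ∅.
Deny is reachable from Idle and violates ¬ack → AF ack, so AG fails at Idle.
Idle ∉ Sat(AG (¬ack → AF ack)).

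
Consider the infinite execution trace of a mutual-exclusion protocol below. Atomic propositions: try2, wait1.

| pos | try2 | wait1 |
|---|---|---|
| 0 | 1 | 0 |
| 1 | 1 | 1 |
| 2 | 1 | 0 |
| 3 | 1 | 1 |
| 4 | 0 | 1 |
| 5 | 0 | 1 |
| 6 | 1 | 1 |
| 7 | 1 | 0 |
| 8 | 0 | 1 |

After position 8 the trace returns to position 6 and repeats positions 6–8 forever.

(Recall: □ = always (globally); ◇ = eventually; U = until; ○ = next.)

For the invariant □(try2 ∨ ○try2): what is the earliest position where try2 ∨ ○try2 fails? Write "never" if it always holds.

Check try2 ∨ ○try2 at each position in order: 0 ✓, 1 ✓, 2 ✓, 3 ✓.
At position 4 the labels are {wait1} and the next position 5 has {wait1}, so try2 ∨ ○try2 is false there. This is the first violation.

4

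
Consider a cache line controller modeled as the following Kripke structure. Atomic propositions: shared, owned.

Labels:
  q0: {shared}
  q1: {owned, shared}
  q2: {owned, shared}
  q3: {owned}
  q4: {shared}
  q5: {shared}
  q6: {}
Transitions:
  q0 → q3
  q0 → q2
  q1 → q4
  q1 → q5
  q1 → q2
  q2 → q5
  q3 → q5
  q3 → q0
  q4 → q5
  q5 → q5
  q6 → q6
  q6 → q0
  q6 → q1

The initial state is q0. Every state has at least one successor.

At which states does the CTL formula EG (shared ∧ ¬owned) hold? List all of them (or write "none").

States satisfying shared ∧ ¬owned: {q0, q4, q5}.
States satisfying EG (shared ∧ ¬owned): {q4, q5}.

{q4, q5}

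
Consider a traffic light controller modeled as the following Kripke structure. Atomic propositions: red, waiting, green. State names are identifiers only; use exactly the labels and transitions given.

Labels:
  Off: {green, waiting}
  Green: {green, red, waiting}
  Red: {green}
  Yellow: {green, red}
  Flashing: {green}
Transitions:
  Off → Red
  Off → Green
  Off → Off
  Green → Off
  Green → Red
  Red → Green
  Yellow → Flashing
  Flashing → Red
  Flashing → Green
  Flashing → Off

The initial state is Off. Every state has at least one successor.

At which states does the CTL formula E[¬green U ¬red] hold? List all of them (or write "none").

{Off, Red, Flashing}

States satisfying ¬green: ∅.
States satisfying ¬red: {Off, Red, Flashing}.
States satisfying E[¬green U ¬red]: {Off, Red, Flashing}.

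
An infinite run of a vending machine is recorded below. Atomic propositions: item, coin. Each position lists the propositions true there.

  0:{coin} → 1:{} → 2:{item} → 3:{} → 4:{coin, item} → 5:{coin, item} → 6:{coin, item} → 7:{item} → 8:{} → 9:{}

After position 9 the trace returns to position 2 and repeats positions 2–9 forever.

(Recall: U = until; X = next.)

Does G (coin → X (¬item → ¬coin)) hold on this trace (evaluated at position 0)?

Satisfied

coin → X (¬item → ¬coin) holds at every position 0..9, and those are all positions ever visited, so G (coin → X (¬item → ¬coin)) holds.
Positions where coin holds: 0, 4, 5, 6.
Check X (¬item → ¬coin) at each: 0→ok, 4→ok, 5→ok, 6→ok.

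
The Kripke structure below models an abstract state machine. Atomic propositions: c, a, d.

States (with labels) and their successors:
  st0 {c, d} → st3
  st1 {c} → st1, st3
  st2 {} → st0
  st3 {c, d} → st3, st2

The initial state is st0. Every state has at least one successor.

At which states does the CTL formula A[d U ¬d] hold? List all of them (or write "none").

States satisfying d: {st0, st3}.
States satisfying ¬d: {st1, st2}.
States satisfying A[d U ¬d]: {st1, st2}.

{st1, st2}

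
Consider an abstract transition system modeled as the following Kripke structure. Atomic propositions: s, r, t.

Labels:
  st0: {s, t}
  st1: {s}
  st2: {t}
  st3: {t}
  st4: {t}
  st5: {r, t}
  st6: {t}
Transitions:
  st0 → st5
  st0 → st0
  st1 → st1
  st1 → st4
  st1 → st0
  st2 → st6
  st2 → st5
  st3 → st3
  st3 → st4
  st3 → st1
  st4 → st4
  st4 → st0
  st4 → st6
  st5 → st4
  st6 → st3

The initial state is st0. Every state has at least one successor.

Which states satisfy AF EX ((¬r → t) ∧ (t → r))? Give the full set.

States satisfying EX ((¬r → t) ∧ (t → r)): {st0, st2}.
States satisfying AF EX ((¬r → t) ∧ (t → r)): {st0, st2}.

{st0, st2}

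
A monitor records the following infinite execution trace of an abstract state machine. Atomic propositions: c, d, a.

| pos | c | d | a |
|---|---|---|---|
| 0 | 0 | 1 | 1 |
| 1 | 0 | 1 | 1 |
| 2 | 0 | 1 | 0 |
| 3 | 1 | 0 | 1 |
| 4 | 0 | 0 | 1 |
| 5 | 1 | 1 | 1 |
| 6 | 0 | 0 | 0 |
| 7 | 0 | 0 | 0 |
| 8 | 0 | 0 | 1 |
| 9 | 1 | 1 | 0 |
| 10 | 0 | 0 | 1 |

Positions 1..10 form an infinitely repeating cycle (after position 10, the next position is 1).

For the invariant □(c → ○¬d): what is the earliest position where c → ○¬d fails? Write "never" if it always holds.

never

c → ○¬d holds at every position 0..10, and those are all the positions the trace ever visits, so the invariant □(c → ○¬d) is never violated.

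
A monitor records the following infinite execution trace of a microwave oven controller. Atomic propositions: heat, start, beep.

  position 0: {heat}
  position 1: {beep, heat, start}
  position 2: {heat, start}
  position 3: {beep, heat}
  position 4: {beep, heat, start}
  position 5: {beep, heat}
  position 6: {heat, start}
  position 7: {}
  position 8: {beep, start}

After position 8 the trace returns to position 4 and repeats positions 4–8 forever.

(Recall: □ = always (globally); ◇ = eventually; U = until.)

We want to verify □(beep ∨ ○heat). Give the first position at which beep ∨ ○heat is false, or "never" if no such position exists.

Check beep ∨ ○heat at each position in order: 0 ✓, 1 ✓, 2 ✓, 3 ✓, 4 ✓, 5 ✓.
At position 6 the labels are {heat, start} and the next position 7 has {}, so beep ∨ ○heat is false there. This is the first violation.

6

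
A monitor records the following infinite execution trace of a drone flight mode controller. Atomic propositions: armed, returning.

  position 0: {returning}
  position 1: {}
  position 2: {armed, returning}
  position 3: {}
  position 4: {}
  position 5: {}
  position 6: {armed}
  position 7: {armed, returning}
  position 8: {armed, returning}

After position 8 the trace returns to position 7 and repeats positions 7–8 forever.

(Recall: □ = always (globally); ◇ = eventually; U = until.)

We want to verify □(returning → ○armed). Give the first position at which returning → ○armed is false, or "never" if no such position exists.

At position 0 the labels are {returning} and the next position 1 has {}, so returning → ○armed is false there. This is the first violation.

0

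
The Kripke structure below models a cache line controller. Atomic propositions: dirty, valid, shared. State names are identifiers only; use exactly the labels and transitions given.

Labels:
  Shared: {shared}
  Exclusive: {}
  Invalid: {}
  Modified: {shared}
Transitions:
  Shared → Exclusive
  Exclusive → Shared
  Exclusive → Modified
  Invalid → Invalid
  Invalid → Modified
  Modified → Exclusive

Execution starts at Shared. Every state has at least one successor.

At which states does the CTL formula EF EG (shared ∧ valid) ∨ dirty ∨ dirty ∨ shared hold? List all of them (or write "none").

{Shared, Modified}

States satisfying EG (shared ∧ valid): ∅.
States satisfying EF EG (shared ∧ valid): ∅.
States satisfying dirty ∨ shared: {Shared, Modified}.
States satisfying dirty ∨ dirty ∨ shared: {Shared, Modified}.
States satisfying EF EG (shared ∧ valid) ∨ dirty ∨ dirty ∨ shared: {Shared, Modified}.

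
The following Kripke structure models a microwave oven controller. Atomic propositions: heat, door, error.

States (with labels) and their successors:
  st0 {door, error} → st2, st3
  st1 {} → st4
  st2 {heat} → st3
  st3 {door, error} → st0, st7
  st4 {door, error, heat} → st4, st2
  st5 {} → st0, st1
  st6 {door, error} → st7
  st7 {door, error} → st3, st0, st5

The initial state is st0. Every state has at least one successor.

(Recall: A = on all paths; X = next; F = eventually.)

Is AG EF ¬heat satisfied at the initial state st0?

Yes

States satisfying EF ¬heat: {st0, st1, st2, st3, st4, st5, st6, st7}.
States satisfying AG EF ¬heat: {st0, st1, st2, st3, st4, st5, st6, st7}.
Every state reachable from st0 satisfies EF ¬heat.
st0 ∈ Sat(AG EF ¬heat).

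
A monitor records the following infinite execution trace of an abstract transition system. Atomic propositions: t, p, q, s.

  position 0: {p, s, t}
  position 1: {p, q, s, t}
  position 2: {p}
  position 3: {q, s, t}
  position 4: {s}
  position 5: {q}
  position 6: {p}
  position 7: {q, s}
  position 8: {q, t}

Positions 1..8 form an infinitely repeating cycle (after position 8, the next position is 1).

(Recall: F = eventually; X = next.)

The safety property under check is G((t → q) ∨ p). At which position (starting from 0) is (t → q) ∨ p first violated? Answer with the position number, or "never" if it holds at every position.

never

(t → q) ∨ p holds at every position 0..8, and those are all the positions the trace ever visits, so the invariant G((t → q) ∨ p) is never violated.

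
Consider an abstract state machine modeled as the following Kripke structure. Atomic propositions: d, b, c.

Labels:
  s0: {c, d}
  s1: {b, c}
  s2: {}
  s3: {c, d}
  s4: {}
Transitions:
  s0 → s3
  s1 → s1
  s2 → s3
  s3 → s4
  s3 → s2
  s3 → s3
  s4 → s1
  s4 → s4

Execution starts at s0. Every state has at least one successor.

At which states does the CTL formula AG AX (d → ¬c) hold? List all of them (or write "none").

States satisfying AX (d → ¬c): {s1, s4}.
States satisfying AG AX (d → ¬c): {s1, s4}.

{s1, s4}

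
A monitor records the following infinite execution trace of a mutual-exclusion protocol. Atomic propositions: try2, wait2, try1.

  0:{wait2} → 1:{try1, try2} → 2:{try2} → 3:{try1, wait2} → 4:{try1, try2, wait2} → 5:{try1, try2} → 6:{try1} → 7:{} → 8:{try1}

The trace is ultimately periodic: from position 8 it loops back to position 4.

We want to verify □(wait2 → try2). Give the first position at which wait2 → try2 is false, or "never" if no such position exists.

At position 0 the labels are {wait2}, so wait2 → try2 is false there. This is the first violation.

0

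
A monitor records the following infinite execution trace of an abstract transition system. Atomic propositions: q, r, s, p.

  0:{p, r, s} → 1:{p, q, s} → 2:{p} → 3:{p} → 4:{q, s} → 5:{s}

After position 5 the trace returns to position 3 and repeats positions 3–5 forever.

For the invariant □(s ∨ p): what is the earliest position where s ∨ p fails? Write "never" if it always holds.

s ∨ p holds at every position 0..5, and those are all the positions the trace ever visits, so the invariant □(s ∨ p) is never violated.

never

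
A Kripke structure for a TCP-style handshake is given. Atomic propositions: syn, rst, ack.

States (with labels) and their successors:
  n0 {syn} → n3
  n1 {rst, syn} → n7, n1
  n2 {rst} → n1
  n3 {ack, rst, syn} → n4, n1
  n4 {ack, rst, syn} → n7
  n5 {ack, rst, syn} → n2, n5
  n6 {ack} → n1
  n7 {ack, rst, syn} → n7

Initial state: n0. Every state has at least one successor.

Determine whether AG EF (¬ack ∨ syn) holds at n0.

States satisfying EF (¬ack ∨ syn): {n0, n1, n2, n3, n4, n5, n6, n7}.
States satisfying AG EF (¬ack ∨ syn): {n0, n1, n2, n3, n4, n5, n6, n7}.
Every state reachable from n0 satisfies EF (¬ack ∨ syn).
n0 ∈ Sat(AG EF (¬ack ∨ syn)).

Holds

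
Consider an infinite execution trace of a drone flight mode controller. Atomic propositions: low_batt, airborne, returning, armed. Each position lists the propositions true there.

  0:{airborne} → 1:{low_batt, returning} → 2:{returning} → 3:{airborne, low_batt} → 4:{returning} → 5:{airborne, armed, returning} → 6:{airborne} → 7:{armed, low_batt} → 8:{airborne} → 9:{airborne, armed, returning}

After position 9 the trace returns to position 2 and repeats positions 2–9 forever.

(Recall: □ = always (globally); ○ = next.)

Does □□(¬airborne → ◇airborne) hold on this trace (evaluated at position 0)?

□(¬airborne → ◇airborne) holds at every position 0..9, and those are all positions ever visited, so □□(¬airborne → ◇airborne) holds.

Satisfied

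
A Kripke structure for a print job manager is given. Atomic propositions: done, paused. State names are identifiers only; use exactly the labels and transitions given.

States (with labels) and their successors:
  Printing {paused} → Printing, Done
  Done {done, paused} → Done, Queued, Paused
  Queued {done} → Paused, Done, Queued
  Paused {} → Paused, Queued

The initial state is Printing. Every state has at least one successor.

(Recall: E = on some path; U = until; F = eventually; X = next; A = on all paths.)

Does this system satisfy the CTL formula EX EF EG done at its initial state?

States satisfying EF EG done: {Printing, Done, Queued, Paused}.
States satisfying EX EF EG done: {Printing, Done, Queued, Paused}.
Printing ∈ Sat(EX EF EG done).

Holds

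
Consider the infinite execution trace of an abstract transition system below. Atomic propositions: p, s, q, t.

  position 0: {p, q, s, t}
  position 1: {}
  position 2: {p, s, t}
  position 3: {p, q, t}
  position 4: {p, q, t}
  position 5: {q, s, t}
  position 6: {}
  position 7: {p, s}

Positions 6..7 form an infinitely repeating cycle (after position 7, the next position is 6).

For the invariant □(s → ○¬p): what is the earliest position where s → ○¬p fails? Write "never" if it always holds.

Check s → ○¬p at each position in order: 0 ✓, 1 ✓.
At position 2 the labels are {p, s, t} and the next position 3 has {p, q, t}, so s → ○¬p is false there. This is the first violation.

2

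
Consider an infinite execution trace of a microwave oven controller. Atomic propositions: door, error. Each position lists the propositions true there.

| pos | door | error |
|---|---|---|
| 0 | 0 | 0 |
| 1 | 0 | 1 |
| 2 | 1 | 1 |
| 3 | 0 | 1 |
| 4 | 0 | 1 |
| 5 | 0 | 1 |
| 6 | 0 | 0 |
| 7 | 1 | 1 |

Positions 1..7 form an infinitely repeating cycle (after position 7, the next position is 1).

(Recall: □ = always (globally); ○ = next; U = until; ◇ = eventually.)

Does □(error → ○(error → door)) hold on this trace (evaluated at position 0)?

error → ○(error → door) must hold at every position from 0 onward. It fails at position 2, so □(error → ○(error → door)) is false.
Positions where error holds: 1, 2, 3, 4, 5, 7.
Check ○(error → door) at each: 1→ok, 2→fails, 3→fails, 4→fails, 5→ok, 7→fails.

Violated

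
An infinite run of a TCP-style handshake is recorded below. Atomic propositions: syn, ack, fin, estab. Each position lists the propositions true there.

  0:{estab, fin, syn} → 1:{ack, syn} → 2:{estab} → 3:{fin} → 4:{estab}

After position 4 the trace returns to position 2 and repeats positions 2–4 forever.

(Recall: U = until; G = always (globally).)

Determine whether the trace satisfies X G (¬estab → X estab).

Holds

The position after 0 is 1; G (¬estab → X estab) is true there.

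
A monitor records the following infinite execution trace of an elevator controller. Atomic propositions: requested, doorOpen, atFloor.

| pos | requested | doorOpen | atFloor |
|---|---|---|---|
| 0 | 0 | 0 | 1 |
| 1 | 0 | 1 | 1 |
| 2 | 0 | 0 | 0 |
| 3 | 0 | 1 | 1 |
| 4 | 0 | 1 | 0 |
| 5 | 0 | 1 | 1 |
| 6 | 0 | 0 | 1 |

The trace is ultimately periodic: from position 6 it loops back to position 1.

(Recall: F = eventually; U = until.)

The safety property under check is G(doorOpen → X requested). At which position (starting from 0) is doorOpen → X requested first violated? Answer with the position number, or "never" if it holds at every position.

1

Check doorOpen → X requested at each position in order: 0 ✓.
At position 1 the labels are {atFloor, doorOpen} and the next position 2 has {}, so doorOpen → X requested is false there. This is the first violation.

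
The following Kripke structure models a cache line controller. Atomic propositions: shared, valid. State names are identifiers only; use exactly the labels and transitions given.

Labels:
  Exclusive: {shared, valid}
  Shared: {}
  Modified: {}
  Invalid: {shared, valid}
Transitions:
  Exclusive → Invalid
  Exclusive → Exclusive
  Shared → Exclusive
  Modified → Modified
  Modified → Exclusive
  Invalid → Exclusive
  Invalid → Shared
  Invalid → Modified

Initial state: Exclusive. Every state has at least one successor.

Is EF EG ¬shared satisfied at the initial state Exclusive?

States satisfying EG ¬shared: {Modified}.
States satisfying EF EG ¬shared: {Exclusive, Shared, Modified, Invalid}.
Some path from Exclusive reaches a state where EG ¬shared holds.
Exclusive ∈ Sat(EF EG ¬shared).

Holds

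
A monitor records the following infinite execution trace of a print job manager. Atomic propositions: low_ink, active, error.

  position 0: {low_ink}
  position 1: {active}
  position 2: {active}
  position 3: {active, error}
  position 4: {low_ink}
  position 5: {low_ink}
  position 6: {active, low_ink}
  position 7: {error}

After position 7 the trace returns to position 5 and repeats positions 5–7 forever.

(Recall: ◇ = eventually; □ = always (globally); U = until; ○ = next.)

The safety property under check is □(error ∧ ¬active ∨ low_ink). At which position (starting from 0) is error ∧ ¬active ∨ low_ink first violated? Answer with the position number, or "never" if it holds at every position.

1

Check error ∧ ¬active ∨ low_ink at each position in order: 0 ✓.
At position 1 the labels are {active}, so error ∧ ¬active ∨ low_ink is false there. This is the first violation.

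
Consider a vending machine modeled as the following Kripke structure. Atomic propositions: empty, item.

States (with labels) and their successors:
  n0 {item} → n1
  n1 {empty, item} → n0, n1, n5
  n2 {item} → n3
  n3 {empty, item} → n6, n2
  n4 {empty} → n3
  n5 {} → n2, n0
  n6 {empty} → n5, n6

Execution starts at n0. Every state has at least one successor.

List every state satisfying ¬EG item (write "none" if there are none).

States satisfying item: {n0, n1, n2, n3}.
States satisfying EG item: {n0, n1, n2, n3}.
States satisfying ¬EG item: {n4, n5, n6}.

{n4, n5, n6}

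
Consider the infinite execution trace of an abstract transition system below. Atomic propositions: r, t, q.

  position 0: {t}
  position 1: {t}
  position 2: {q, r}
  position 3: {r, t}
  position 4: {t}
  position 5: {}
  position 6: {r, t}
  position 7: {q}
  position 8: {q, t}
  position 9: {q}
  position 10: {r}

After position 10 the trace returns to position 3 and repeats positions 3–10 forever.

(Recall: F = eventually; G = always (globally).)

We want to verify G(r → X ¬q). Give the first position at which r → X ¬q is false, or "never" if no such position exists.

6

Check r → X ¬q at each position in order: 0 ✓, 1 ✓, 2 ✓, 3 ✓, 4 ✓, 5 ✓.
At position 6 the labels are {r, t} and the next position 7 has {q}, so r → X ¬q is false there. This is the first violation.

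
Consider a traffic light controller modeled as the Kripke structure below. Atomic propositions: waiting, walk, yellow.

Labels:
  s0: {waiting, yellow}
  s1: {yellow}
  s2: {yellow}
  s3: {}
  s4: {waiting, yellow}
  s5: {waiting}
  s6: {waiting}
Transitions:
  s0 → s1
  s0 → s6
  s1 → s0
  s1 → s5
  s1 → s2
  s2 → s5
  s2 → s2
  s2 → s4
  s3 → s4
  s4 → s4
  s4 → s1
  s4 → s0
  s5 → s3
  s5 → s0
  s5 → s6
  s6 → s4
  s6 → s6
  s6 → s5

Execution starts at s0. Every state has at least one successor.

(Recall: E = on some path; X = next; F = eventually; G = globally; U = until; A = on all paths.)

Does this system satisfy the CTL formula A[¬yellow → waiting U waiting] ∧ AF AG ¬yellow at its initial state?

States satisfying ¬yellow → waiting: {s0, s1, s2, s4, s5, s6}.
States satisfying waiting: {s0, s4, s5, s6}.
States satisfying A[¬yellow → waiting U waiting]: {s0, s4, s5, s6}.
States satisfying AG ¬yellow: ∅.
States satisfying AF AG ¬yellow: ∅.
States satisfying A[¬yellow → waiting U waiting] ∧ AF AG ¬yellow: ∅.
s0 ∉ Sat(A[¬yellow → waiting U waiting] ∧ AF AG ¬yellow).

Does not hold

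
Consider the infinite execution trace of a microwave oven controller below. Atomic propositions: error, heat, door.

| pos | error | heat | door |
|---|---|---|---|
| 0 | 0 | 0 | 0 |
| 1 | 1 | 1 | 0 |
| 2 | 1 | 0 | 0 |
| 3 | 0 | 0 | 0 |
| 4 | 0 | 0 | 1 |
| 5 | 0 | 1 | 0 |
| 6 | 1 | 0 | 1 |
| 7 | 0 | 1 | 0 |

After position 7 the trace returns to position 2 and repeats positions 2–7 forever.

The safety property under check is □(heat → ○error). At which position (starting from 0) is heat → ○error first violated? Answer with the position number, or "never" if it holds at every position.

never

heat → ○error holds at every position 0..7, and those are all the positions the trace ever visits, so the invariant □(heat → ○error) is never violated.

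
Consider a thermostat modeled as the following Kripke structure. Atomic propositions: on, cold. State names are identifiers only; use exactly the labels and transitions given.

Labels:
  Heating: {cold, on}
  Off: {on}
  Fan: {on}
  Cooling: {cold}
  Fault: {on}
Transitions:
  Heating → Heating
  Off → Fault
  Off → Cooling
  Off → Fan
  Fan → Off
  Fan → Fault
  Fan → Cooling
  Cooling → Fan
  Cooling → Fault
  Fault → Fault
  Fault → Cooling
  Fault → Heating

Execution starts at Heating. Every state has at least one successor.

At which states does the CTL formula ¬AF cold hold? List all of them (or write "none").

States satisfying cold: {Heating, Cooling}.
States satisfying AF cold: {Heating, Cooling}.
States satisfying ¬AF cold: {Off, Fan, Fault}.

{Off, Fan, Fault}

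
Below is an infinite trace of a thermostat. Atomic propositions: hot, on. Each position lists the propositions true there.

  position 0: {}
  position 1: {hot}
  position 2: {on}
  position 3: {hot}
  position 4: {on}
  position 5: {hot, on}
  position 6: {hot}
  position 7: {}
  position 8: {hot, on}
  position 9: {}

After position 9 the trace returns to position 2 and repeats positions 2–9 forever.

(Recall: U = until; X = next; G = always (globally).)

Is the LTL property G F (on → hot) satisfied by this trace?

Satisfied

F (on → hot) holds at every position 0..9, and those are all positions ever visited, so G F (on → hot) holds.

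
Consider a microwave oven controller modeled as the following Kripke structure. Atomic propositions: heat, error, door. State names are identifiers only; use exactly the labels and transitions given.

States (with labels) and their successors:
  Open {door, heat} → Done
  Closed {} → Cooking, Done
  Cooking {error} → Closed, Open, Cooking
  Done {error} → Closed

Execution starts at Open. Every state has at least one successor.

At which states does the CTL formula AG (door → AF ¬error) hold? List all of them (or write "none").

{Open, Closed, Cooking, Done}

States satisfying door → AF ¬error: {Open, Closed, Cooking, Done}.
States satisfying AG (door → AF ¬error): {Open, Closed, Cooking, Done}.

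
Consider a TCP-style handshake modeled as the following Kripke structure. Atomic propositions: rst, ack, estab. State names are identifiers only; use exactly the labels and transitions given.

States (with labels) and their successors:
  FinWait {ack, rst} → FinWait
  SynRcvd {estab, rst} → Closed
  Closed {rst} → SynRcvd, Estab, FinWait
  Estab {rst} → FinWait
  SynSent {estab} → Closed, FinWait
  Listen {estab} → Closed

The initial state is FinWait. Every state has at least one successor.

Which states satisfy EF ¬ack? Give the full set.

States satisfying ¬ack: {SynRcvd, Closed, Estab, SynSent, Listen}.
States satisfying EF ¬ack: {SynRcvd, Closed, Estab, SynSent, Listen}.

{SynRcvd, Closed, Estab, SynSent, Listen}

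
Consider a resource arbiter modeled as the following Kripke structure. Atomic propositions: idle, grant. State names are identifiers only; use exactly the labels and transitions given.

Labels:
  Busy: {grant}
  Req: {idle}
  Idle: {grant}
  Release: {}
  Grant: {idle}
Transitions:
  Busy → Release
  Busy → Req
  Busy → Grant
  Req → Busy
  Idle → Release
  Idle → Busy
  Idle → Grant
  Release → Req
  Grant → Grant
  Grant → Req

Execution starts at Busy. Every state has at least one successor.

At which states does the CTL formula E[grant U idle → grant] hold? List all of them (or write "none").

{Busy, Idle, Release}

States satisfying grant: {Busy, Idle}.
States satisfying idle → grant: {Busy, Idle, Release}.
States satisfying E[grant U idle → grant]: {Busy, Idle, Release}.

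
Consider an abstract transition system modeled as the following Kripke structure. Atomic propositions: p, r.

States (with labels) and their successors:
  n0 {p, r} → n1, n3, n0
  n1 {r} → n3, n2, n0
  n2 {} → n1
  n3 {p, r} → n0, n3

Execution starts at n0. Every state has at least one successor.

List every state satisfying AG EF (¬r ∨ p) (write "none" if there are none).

States satisfying EF (¬r ∨ p): {n0, n1, n2, n3}.
States satisfying AG EF (¬r ∨ p): {n0, n1, n2, n3}.

{n0, n1, n2, n3}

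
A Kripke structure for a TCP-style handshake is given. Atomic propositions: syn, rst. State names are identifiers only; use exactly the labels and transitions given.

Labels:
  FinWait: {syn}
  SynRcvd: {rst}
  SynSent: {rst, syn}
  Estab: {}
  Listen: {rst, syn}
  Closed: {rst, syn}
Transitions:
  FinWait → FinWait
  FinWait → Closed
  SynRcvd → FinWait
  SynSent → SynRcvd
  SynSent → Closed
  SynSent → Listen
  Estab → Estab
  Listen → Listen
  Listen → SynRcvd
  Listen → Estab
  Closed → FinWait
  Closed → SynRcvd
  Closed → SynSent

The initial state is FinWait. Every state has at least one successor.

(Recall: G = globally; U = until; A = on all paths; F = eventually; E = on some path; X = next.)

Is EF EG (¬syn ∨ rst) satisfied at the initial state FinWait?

Satisfied

States satisfying EG (¬syn ∨ rst): {SynSent, Estab, Listen, Closed}.
States satisfying EF EG (¬syn ∨ rst): {FinWait, SynRcvd, SynSent, Estab, Listen, Closed}.
Some path from FinWait reaches a state where EG (¬syn ∨ rst) holds.
FinWait ∈ Sat(EF EG (¬syn ∨ rst)).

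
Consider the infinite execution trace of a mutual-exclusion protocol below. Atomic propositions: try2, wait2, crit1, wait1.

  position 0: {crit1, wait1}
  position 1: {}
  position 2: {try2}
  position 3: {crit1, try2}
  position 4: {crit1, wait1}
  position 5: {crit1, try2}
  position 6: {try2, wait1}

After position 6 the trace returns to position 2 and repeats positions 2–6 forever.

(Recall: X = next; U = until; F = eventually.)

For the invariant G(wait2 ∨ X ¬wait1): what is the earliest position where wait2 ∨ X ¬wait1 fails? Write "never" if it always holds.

Check wait2 ∨ X ¬wait1 at each position in order: 0 ✓, 1 ✓, 2 ✓.
At position 3 the labels are {crit1, try2} and the next position 4 has {crit1, wait1}, so wait2 ∨ X ¬wait1 is false there. This is the first violation.

3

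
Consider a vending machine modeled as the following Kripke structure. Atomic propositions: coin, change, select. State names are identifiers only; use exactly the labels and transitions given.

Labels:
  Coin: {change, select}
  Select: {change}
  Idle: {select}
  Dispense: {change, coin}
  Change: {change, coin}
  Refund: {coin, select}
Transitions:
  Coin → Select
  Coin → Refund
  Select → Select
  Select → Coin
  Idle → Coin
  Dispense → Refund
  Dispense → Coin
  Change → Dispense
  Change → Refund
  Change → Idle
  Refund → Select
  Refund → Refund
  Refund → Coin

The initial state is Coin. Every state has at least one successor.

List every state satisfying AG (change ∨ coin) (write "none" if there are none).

{Coin, Select, Dispense, Refund}

States satisfying change ∨ coin: {Coin, Select, Dispense, Change, Refund}.
States satisfying AG (change ∨ coin): {Coin, Select, Dispense, Refund}.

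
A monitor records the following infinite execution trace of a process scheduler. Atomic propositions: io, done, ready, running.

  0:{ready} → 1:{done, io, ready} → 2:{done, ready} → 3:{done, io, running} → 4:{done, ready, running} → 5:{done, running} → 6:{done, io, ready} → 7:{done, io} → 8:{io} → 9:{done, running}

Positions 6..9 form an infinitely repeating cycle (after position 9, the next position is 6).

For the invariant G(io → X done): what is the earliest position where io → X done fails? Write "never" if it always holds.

7

Check io → X done at each position in order: 0 ✓, 1 ✓, 2 ✓, 3 ✓, 4 ✓, 5 ✓, 6 ✓.
At position 7 the labels are {done, io} and the next position 8 has {io}, so io → X done is false there. This is the first violation.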